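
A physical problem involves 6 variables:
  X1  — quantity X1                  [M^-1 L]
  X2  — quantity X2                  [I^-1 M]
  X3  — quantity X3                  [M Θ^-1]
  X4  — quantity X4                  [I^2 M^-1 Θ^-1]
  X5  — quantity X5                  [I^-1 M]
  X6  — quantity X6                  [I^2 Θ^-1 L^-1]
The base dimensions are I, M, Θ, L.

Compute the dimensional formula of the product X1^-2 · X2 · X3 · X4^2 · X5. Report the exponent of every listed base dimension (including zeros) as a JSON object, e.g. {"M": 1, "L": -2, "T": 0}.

Exponent matrix [I,M,Θ,L] × [X1,X2,X3,X4,X5,X6]:
  I: [ 0 -1  0  2 -1  2]
  M: [-1  1  1 -1  1  0]
  Θ: [ 0  0 -1 -1  0 -1]
  L: [ 1  0  0  0  0 -1]
  [I]: (-2)·0+(1)·-1+(1)·0+(2)·2+(1)·-1 = 2
  [M]: (-2)·-1+(1)·1+(1)·1+(2)·-1+(1)·1 = 3
  [Θ]: (-2)·0+(1)·0+(1)·-1+(2)·-1+(1)·0 = -3
  [L]: (-2)·1+(1)·0+(1)·0+(2)·0+(1)·0 = -2
⇒ I^2 M^3 Θ^-3 L^-2

{"I": 2, "M": 3, "Θ": -3, "L": -2}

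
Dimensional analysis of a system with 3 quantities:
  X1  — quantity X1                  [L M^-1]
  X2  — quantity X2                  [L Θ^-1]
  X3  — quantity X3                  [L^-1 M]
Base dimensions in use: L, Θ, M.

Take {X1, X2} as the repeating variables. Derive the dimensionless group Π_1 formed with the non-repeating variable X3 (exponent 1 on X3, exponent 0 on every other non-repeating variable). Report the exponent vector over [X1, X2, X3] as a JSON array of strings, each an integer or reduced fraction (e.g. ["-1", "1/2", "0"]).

Write exponents as rows L,Θ,M / cols X1,X2,X3:
  L: [ 1  1 -1]
  Θ: [ 0 -1  0]
  M: [-1  0  1]
Echelon form has 2 nonzero rows (pivots: X1,X2)
Pivot set = {X1,X2}, free = {X3}
RREF:
  r0: [   1    0   -1]
  r1: [   0    1    0]
  r2: [   0    0    0]
Fix exponent of X3 at 1; solve each RREF row for its pivot's exponent:
  r0: exp(X1) + (-1)·1 = 0 ⇒ exp(X1) = 1
  r1: exp(X2) + (0)·1 = 0 ⇒ exp(X2) = 0
Π_1 = X1 · X3

["1", "0", "1"]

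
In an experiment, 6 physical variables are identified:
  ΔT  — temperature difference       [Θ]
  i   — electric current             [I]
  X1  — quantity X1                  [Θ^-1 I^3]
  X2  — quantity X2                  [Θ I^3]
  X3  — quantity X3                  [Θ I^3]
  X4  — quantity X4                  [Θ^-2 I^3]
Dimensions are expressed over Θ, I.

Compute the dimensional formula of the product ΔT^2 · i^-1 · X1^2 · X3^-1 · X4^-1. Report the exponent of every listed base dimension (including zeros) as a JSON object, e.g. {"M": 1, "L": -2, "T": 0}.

{"Θ": 1, "I": -1}

Dimensional matrix (Θ×I by ΔT×i×X1×X2×X3×X4):
  Θ: [ 1  0 -1  1  1 -2]
  I: [ 0  1  3  3  3  3]
  [Θ]: (2)·1+(-1)·0+(2)·-1+(-1)·1+(-1)·-2 = 1
  [I]: (2)·0+(-1)·1+(2)·3+(-1)·3+(-1)·3 = -1
⇒ Θ I^-1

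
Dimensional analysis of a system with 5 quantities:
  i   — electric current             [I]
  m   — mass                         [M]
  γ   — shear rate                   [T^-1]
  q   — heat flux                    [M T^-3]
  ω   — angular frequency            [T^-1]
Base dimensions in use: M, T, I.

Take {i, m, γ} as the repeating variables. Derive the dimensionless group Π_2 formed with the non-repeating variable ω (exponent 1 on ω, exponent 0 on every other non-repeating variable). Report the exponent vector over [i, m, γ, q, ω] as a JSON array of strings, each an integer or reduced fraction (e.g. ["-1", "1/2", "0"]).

["0", "0", "-1", "0", "1"]

Write exponents as rows M,T,I / cols i,m,γ,q,ω:
  M: [ 0  1  0  1  0]
  T: [ 0  0 -1 -3 -1]
  I: [ 1  0  0  0  0]
Row reduction gives pivot columns i,m,γ; rank = 3
Pivot set = {i,m,γ}, free = {q,ω}
RREF:
  r0: [   1    0    0    0    0]
  r1: [   0    1    0    1    0]
  r2: [   0    0    1    3    1]
Fix exponent of ω at 1, q at 0; solve each RREF row for its pivot's exponent:
  r0: exp(i) + (0)·1 = 0 ⇒ exp(i) = 0
  r1: exp(m) + (0)·1 = 0 ⇒ exp(m) = 0
  r2: exp(γ) + (1)·1 = 0 ⇒ exp(γ) = -1
Π_2 = γ^-1 · ω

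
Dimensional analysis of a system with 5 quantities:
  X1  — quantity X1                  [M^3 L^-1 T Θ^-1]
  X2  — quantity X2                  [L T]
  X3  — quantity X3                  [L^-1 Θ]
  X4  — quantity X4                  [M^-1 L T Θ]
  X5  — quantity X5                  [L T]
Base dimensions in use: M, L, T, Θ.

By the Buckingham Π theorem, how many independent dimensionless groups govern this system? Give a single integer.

2

Dimensional matrix (M×L×T×Θ by X1×X2×X3×X4×X5):
  M: [ 3  0  0 -1  0]
  L: [-1  1 -1  1  1]
  T: [ 1  1  0  1  1]
  Θ: [-1  0  1  1  0]
Echelon form has 3 nonzero rows (pivots: X1,X2,X3)
n=5, r=3 ⇒ 2 dimensionless groups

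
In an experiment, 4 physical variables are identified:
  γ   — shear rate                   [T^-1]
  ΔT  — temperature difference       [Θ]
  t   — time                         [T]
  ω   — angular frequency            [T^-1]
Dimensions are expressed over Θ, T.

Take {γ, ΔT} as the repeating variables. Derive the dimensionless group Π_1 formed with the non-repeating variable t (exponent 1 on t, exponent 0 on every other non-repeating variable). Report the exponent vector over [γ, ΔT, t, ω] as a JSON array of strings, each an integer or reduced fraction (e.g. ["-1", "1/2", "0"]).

Write exponents as rows Θ,T / cols γ,ΔT,t,ω:
  Θ: [ 0  1  0  0]
  T: [-1  0  1 -1]
RREF → pivots at {γ,ΔT} ⇒ r = 2
Pivot set = {γ,ΔT}, free = {t,ω}
RREF:
  r0: [   1    0   -1    1]
  r1: [   0    1    0    0]
Fix exponent of t at 1, ω at 0; solve each RREF row for its pivot's exponent:
  r0: exp(γ) + (-1)·1 = 0 ⇒ exp(γ) = 1
  r1: exp(ΔT) + (0)·1 = 0 ⇒ exp(ΔT) = 0
Π_1 = γ · t

["1", "0", "1", "0"]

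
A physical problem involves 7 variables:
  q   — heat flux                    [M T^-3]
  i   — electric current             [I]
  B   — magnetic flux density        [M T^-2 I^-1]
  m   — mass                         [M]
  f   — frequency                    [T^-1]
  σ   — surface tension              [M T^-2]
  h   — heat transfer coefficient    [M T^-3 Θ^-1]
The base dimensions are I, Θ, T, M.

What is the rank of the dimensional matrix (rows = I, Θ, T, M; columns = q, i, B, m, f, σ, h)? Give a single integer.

Write exponents as rows I,Θ,T,M / cols q,i,B,m,f,σ,h:
  I: [ 0  1 -1  0  0  0  0]
  Θ: [ 0  0  0  0  0  0 -1]
  T: [-3  0 -2  0 -1 -2 -3]
  M: [ 1  0  1  1  0  1  1]
Echelon form has 4 nonzero rows (pivots: q,i,B,h)

4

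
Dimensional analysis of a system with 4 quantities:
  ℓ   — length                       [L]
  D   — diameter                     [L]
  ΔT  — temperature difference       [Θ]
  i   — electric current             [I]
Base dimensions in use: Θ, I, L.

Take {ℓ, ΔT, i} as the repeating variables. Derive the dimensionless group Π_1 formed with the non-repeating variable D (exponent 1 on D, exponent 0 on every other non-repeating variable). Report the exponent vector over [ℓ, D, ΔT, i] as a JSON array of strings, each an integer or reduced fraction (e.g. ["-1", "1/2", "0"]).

["-1", "1", "0", "0"]

Exponent matrix [Θ,I,L] × [ℓ,D,ΔT,i]:
  Θ: [ 0  0  1  0]
  I: [ 0  0  0  1]
  L: [ 1  1  0  0]
RREF → pivots at {ℓ,ΔT,i} ⇒ r = 3
Repeat: ℓ,ΔT,i; free: D
RREF:
  r0: [   1    1    0    0]
  r1: [   0    0    1    0]
  r2: [   0    0    0    1]
Fix exponent of D at 1; solve each RREF row for its pivot's exponent:
  r0: exp(ℓ) + (1)·1 = 0 ⇒ exp(ℓ) = -1
  r1: exp(ΔT) + (0)·1 = 0 ⇒ exp(ΔT) = 0
  r2: exp(i) + (0)·1 = 0 ⇒ exp(i) = 0
Π_1 = ℓ^-1 · D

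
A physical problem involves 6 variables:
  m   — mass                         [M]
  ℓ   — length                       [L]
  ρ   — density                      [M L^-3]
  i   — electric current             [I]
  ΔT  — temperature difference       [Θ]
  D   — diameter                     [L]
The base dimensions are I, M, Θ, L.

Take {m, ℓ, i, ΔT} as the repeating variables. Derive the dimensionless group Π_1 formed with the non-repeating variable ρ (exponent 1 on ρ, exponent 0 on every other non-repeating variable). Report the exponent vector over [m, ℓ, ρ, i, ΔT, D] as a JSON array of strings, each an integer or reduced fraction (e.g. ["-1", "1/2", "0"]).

Dimensional matrix (I×M×Θ×L by m×ℓ×ρ×i×ΔT×D):
  I: [ 0  0  0  1  0  0]
  M: [ 1  0  1  0  0  0]
  Θ: [ 0  0  0  0  1  0]
  L: [ 0  1 -3  0  0  1]
RREF → pivots at {m,ℓ,i,ΔT} ⇒ r = 4
Repeat: m,ℓ,i,ΔT; free: ρ,D
RREF:
  r0: [   1    0    1    0    0    0]
  r1: [   0    1   -3    0    0    1]
  r2: [   0    0    0    1    0    0]
  r3: [   0    0    0    0    1    0]
Fix exponent of ρ at 1, D at 0; solve each RREF row for its pivot's exponent:
  r0: exp(m) + (1)·1 = 0 ⇒ exp(m) = -1
  r1: exp(ℓ) + (-3)·1 = 0 ⇒ exp(ℓ) = 3
  r2: exp(i) + (0)·1 = 0 ⇒ exp(i) = 0
  r3: exp(ΔT) + (0)·1 = 0 ⇒ exp(ΔT) = 0
Π_1 = m^-1 · ℓ^3 · ρ

["-1", "3", "1", "0", "0", "0"]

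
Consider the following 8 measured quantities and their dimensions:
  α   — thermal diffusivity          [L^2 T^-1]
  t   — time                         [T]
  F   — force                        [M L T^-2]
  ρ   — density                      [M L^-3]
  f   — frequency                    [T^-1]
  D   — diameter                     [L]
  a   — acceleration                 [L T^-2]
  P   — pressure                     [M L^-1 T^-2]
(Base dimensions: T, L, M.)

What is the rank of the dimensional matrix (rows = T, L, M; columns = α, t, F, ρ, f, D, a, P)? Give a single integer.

3

Exponent matrix [T,L,M] × [α,t,F,ρ,f,D,a,P]:
  T: [-1  1 -2  0 -1  0 -2 -2]
  L: [ 2  0  1 -3  0  1  1 -1]
  M: [ 0  0  1  1  0  0  0  1]
Echelon form has 3 nonzero rows (pivots: α,t,F)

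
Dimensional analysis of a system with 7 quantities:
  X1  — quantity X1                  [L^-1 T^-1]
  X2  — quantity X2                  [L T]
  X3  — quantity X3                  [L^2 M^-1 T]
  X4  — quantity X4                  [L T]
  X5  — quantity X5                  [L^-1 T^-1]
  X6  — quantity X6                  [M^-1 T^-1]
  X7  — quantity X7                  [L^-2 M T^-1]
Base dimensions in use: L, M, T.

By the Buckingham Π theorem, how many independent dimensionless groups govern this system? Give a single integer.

Exponent matrix [L,M,T] × [X1,X2,X3,X4,X5,X6,X7]:
  L: [-1  1  2  1 -1  0 -2]
  M: [ 0  0 -1  0  0 -1  1]
  T: [-1  1  1  1 -1 -1 -1]
RREF → pivots at {X1,X3} ⇒ r = 2
Π count = n − r = 7 − 2 = 5

5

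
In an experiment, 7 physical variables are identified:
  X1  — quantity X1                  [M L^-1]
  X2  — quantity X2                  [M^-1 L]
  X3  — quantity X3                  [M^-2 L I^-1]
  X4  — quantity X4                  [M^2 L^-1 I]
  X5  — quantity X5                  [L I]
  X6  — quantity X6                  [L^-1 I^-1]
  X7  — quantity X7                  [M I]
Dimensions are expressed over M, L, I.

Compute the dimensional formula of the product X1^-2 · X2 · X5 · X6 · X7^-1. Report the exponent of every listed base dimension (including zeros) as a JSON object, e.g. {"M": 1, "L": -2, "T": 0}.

Dimensional matrix (M×L×I by X1×X2×X3×X4×X5×X6×X7):
  M: [ 1 -1 -2  2  0  0  1]
  L: [-1  1  1 -1  1 -1  0]
  I: [ 0  0 -1  1  1 -1  1]
  [M]: (-2)·1+(1)·-1+(1)·0+(1)·0+(-1)·1 = -4
  [L]: (-2)·-1+(1)·1+(1)·1+(1)·-1+(-1)·0 = 3
  [I]: (-2)·0+(1)·0+(1)·1+(1)·-1+(-1)·1 = -1
⇒ M^-4 L^3 I^-1

{"M": -4, "L": 3, "I": -1}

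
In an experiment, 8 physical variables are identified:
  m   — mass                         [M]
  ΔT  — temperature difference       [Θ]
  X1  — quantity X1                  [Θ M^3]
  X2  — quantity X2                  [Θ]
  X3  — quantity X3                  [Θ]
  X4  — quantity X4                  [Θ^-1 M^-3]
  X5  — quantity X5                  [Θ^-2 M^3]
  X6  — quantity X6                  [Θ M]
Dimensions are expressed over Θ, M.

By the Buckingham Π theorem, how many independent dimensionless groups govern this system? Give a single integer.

Exponent matrix [Θ,M] × [m,ΔT,X1,X2,X3,X4,X5,X6]:
  Θ: [ 0  1  1  1  1 -1 -2  1]
  M: [ 1  0  3  0  0 -3  3  1]
RREF → pivots at {m,ΔT} ⇒ r = 2
8 vars − rank 2 = 6 Π groups

6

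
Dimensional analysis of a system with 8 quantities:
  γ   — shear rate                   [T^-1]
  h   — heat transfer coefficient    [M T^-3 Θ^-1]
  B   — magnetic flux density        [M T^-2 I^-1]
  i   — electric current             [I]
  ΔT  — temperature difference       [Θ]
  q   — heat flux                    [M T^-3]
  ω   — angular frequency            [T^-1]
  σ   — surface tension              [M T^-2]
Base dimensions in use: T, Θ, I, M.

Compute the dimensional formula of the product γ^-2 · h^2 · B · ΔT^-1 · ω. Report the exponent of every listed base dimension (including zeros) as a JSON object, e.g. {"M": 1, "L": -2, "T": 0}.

Dimensional matrix (T×Θ×I×M by γ×h×B×i×ΔT×q×ω×σ):
  T: [-1 -3 -2  0  0 -3 -1 -2]
  Θ: [ 0 -1  0  0  1  0  0  0]
  I: [ 0  0 -1  1  0  0  0  0]
  M: [ 0  1  1  0  0  1  0  1]
  [T]: (-2)·-1+(2)·-3+(1)·-2+(-1)·0+(1)·-1 = -7
  [Θ]: (-2)·0+(2)·-1+(1)·0+(-1)·1+(1)·0 = -3
  [I]: (-2)·0+(2)·0+(1)·-1+(-1)·0+(1)·0 = -1
  [M]: (-2)·0+(2)·1+(1)·1+(-1)·0+(1)·0 = 3
⇒ T^-7 Θ^-3 I^-1 M^3

{"T": -7, "Θ": -3, "I": -1, "M": 3}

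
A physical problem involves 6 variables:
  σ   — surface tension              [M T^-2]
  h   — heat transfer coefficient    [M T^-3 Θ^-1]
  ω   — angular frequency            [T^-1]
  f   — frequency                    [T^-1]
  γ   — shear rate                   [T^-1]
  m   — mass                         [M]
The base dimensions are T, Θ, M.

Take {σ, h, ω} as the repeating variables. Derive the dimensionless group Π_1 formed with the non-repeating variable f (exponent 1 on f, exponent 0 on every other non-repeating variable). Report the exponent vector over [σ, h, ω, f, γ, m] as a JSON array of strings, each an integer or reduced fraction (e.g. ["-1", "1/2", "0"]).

Write exponents as rows T,Θ,M / cols σ,h,ω,f,γ,m:
  T: [-2 -3 -1 -1 -1  0]
  Θ: [ 0 -1  0  0  0  0]
  M: [ 1  1  0  0  0  1]
RREF → pivots at {σ,h,ω} ⇒ r = 3
Repeat: σ,h,ω; free: f,γ,m
RREF:
  r0: [   1    0    0    0    0    1]
  r1: [   0    1    0    0    0    0]
  r2: [   0    0    1    1    1   -2]
Fix exponent of f at 1, γ at 0, m at 0; solve each RREF row for its pivot's exponent:
  r0: exp(σ) + (0)·1 = 0 ⇒ exp(σ) = 0
  r1: exp(h) + (0)·1 = 0 ⇒ exp(h) = 0
  r2: exp(ω) + (1)·1 = 0 ⇒ exp(ω) = -1
Π_1 = ω^-1 · f

["0", "0", "-1", "1", "0", "0"]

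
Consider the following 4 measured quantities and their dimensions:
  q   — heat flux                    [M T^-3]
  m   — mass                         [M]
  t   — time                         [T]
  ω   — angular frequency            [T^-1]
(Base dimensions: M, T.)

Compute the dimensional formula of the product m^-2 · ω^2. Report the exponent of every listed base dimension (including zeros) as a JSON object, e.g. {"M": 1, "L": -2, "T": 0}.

Dimensional matrix (M×T by q×m×t×ω):
  M: [ 1  1  0  0]
  T: [-3  0  1 -1]
  [M]: (-2)·1+(2)·0 = -2
  [T]: (-2)·0+(2)·-1 = -2
⇒ M^-2 T^-2

{"M": -2, "T": -2}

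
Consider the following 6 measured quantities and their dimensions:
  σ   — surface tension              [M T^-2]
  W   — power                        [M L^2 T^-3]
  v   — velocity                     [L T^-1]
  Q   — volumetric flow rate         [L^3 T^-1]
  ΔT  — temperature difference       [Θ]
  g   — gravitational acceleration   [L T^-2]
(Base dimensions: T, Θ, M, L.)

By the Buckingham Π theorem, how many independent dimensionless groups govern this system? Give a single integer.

2

Exponent matrix [T,Θ,M,L] × [σ,W,v,Q,ΔT,g]:
  T: [-2 -3 -1 -1  0 -2]
  Θ: [ 0  0  0  0  1  0]
  M: [ 1  1  0  0  0  0]
  L: [ 0  2  1  3  0  1]
Row reduction gives pivot columns σ,W,v,ΔT; rank = 4
Π count = n − r = 6 − 4 = 2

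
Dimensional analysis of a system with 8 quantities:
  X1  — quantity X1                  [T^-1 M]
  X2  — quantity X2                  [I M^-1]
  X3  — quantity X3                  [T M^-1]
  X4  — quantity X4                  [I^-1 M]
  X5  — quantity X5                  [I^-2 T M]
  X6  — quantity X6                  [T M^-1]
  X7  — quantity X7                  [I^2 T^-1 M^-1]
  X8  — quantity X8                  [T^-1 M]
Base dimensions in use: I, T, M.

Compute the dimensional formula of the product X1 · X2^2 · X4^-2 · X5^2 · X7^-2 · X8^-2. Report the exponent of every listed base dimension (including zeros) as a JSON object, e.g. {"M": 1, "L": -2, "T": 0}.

{"I": -4, "T": 5, "M": -1}

Exponent matrix [I,T,M] × [X1,X2,X3,X4,X5,X6,X7,X8]:
  I: [ 0  1  0 -1 -2  0  2  0]
  T: [-1  0  1  0  1  1 -1 -1]
  M: [ 1 -1 -1  1  1 -1 -1  1]
  [I]: (1)·0+(2)·1+(-2)·-1+(2)·-2+(-2)·2+(-2)·0 = -4
  [T]: (1)·-1+(2)·0+(-2)·0+(2)·1+(-2)·-1+(-2)·-1 = 5
  [M]: (1)·1+(2)·-1+(-2)·1+(2)·1+(-2)·-1+(-2)·1 = -1
⇒ I^-4 T^5 M^-1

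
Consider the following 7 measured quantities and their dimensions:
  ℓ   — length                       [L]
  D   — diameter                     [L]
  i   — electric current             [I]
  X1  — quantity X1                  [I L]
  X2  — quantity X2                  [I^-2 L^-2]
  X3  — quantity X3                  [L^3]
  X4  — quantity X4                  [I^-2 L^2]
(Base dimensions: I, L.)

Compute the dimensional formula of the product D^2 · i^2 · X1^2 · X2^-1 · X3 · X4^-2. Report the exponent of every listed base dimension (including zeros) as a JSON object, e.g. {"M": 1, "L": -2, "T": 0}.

{"I": 10, "L": 5}

Write exponents as rows I,L / cols ℓ,D,i,X1,X2,X3,X4:
  I: [ 0  0  1  1 -2  0 -2]
  L: [ 1  1  0  1 -2  3  2]
  [I]: (2)·0+(2)·1+(2)·1+(-1)·-2+(1)·0+(-2)·-2 = 10
  [L]: (2)·1+(2)·0+(2)·1+(-1)·-2+(1)·3+(-2)·2 = 5
⇒ I^10 L^5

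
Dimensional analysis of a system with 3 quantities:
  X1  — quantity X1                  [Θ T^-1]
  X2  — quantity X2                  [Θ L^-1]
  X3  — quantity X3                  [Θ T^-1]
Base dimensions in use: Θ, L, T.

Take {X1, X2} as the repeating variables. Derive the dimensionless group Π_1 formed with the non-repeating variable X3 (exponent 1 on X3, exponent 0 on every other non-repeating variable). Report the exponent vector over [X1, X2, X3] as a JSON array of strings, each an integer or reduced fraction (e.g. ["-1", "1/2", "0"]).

["-1", "0", "1"]

Dimensional matrix (Θ×L×T by X1×X2×X3):
  Θ: [ 1  1  1]
  L: [ 0 -1  0]
  T: [-1  0 -1]
RREF → pivots at {X1,X2} ⇒ r = 2
Pivot set = {X1,X2}, free = {X3}
RREF:
  r0: [   1    0    1]
  r1: [   0    1    0]
  r2: [   0    0    0]
Fix exponent of X3 at 1; solve each RREF row for its pivot's exponent:
  r0: exp(X1) + (1)·1 = 0 ⇒ exp(X1) = -1
  r1: exp(X2) + (0)·1 = 0 ⇒ exp(X2) = 0
Π_1 = X1^-1 · X3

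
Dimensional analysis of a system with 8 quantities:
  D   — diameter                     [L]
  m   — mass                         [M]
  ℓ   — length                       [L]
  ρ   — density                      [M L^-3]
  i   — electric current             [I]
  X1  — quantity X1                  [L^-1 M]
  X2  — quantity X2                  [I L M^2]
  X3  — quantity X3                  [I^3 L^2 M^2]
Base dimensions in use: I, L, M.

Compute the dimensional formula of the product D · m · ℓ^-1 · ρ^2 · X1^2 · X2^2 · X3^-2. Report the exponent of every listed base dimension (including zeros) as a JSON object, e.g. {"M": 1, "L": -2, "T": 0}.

Exponent matrix [I,L,M] × [D,m,ℓ,ρ,i,X1,X2,X3]:
  I: [ 0  0  0  0  1  0  1  3]
  L: [ 1  0  1 -3  0 -1  1  2]
  M: [ 0  1  0  1  0  1  2  2]
  [I]: (1)·0+(1)·0+(-1)·0+(2)·0+(2)·0+(2)·1+(-2)·3 = -4
  [L]: (1)·1+(1)·0+(-1)·1+(2)·-3+(2)·-1+(2)·1+(-2)·2 = -10
  [M]: (1)·0+(1)·1+(-1)·0+(2)·1+(2)·1+(2)·2+(-2)·2 = 5
⇒ I^-4 L^-10 M^5

{"I": -4, "L": -10, "M": 5}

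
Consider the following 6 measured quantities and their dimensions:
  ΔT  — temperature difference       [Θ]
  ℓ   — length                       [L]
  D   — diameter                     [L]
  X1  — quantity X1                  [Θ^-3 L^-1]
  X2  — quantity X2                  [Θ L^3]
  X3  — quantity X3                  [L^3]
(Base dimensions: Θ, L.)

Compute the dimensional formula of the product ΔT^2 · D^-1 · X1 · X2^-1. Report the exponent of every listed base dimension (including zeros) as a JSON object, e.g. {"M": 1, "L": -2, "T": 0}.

{"Θ": -2, "L": -5}

Dimensional matrix (Θ×L by ΔT×ℓ×D×X1×X2×X3):
  Θ: [ 1  0  0 -3  1  0]
  L: [ 0  1  1 -1  3  3]
  [Θ]: (2)·1+(-1)·0+(1)·-3+(-1)·1 = -2
  [L]: (2)·0+(-1)·1+(1)·-1+(-1)·3 = -5
⇒ Θ^-2 L^-5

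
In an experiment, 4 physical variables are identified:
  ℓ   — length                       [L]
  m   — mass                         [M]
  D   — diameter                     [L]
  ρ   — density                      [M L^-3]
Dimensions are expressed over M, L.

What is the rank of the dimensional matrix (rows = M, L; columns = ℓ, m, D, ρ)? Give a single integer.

Exponent matrix [M,L] × [ℓ,m,D,ρ]:
  M: [ 0  1  0  1]
  L: [ 1  0  1 -3]
Echelon form has 2 nonzero rows (pivots: ℓ,m)

2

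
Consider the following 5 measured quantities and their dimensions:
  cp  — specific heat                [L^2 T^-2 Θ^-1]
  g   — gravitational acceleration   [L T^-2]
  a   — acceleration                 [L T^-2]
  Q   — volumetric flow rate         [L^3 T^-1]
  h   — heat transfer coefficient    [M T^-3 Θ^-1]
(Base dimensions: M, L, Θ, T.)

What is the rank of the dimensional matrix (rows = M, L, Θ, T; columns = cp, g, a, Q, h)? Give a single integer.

4

Dimensional matrix (M×L×Θ×T by cp×g×a×Q×h):
  M: [ 0  0  0  0  1]
  L: [ 2  1  1  3  0]
  Θ: [-1  0  0  0 -1]
  T: [-2 -2 -2 -1 -3]
Echelon form has 4 nonzero rows (pivots: cp,g,Q,h)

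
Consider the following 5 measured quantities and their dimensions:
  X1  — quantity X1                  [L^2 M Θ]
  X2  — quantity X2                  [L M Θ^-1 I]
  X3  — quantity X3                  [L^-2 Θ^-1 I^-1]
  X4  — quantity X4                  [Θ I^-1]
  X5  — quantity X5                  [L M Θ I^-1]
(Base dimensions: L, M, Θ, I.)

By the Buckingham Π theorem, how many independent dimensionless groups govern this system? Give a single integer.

2

Write exponents as rows L,M,Θ,I / cols X1,X2,X3,X4,X5:
  L: [ 2  1 -2  0  1]
  M: [ 1  1  0  0  1]
  Θ: [ 1 -1 -1  1  1]
  I: [ 0  1 -1 -1 -1]
RREF → pivots at {X1,X2,X3} ⇒ r = 3
n=5, r=3 ⇒ 2 dimensionless groups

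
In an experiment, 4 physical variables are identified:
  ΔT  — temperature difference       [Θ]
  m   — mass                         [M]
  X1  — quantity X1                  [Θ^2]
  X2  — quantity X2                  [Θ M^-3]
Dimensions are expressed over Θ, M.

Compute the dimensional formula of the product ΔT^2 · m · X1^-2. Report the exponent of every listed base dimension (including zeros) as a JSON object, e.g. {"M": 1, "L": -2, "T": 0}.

Dimensional matrix (Θ×M by ΔT×m×X1×X2):
  Θ: [ 1  0  2  1]
  M: [ 0  1  0 -3]
  [Θ]: (2)·1+(1)·0+(-2)·2 = -2
  [M]: (2)·0+(1)·1+(-2)·0 = 1
⇒ Θ^-2 M

{"Θ": -2, "M": 1}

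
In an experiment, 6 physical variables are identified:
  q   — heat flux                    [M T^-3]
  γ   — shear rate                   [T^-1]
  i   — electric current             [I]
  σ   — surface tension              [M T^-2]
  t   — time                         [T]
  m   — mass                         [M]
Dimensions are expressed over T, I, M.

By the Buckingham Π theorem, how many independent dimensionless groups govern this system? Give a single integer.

Dimensional matrix (T×I×M by q×γ×i×σ×t×m):
  T: [-3 -1  0 -2  1  0]
  I: [ 0  0  1  0  0  0]
  M: [ 1  0  0  1  0  1]
Row reduction gives pivot columns q,γ,i; rank = 3
Π count = n − r = 6 − 3 = 3

3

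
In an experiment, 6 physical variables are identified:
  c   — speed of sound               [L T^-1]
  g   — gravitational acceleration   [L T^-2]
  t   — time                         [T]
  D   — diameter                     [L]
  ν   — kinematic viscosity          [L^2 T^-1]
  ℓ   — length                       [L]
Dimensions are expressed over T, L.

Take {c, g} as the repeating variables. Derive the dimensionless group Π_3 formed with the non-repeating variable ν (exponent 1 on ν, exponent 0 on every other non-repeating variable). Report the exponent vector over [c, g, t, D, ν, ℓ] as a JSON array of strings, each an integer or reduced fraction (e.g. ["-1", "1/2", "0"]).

Exponent matrix [T,L] × [c,g,t,D,ν,ℓ]:
  T: [-1 -2  1  0 -1  0]
  L: [ 1  1  0  1  2  1]
RREF → pivots at {c,g} ⇒ r = 2
Repeat: c,g; free: t,D,ν,ℓ
RREF:
  r0: [   1    0    1    2    3    2]
  r1: [   0    1   -1   -1   -1   -1]
Fix exponent of ν at 1, t at 0, D at 0, ℓ at 0; solve each RREF row for its pivot's exponent:
  r0: exp(c) + (3)·1 = 0 ⇒ exp(c) = -3
  r1: exp(g) + (-1)·1 = 0 ⇒ exp(g) = 1
Π_3 = c^-3 · g · ν

["-3", "1", "0", "0", "1", "0"]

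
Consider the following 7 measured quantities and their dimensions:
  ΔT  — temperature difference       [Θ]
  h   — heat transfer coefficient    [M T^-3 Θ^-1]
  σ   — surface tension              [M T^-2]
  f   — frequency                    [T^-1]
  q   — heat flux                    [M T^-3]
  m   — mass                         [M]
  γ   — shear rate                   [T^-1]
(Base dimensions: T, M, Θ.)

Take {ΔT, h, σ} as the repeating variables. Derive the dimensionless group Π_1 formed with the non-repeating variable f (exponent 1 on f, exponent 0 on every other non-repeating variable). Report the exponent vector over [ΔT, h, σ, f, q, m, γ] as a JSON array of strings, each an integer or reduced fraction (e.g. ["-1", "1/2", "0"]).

["-1", "-1", "1", "1", "0", "0", "0"]

Write exponents as rows T,M,Θ / cols ΔT,h,σ,f,q,m,γ:
  T: [ 0 -3 -2 -1 -3  0 -1]
  M: [ 0  1  1  0  1  1  0]
  Θ: [ 1 -1  0  0  0  0  0]
Row reduction gives pivot columns ΔT,h,σ; rank = 3
Repeat: ΔT,h,σ; free: f,q,m,γ
RREF:
  r0: [   1    0    0    1    1   -2    1]
  r1: [   0    1    0    1    1   -2    1]
  r2: [   0    0    1   -1    0    3   -1]
Fix exponent of f at 1, q at 0, m at 0, γ at 0; solve each RREF row for its pivot's exponent:
  r0: exp(ΔT) + (1)·1 = 0 ⇒ exp(ΔT) = -1
  r1: exp(h) + (1)·1 = 0 ⇒ exp(h) = -1
  r2: exp(σ) + (-1)·1 = 0 ⇒ exp(σ) = 1
Π_1 = ΔT^-1 · h^-1 · σ · f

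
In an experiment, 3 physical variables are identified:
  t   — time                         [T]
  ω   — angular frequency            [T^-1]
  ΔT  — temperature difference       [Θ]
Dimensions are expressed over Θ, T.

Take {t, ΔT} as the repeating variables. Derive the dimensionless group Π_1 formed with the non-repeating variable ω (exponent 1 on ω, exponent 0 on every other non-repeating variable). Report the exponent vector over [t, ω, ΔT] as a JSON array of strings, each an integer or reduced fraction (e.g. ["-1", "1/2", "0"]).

Exponent matrix [Θ,T] × [t,ω,ΔT]:
  Θ: [ 0  0  1]
  T: [ 1 -1  0]
RREF → pivots at {t,ΔT} ⇒ r = 2
Repeat: t,ΔT; free: ω
RREF:
  r0: [   1   -1    0]
  r1: [   0    0    1]
Fix exponent of ω at 1; solve each RREF row for its pivot's exponent:
  r0: exp(t) + (-1)·1 = 0 ⇒ exp(t) = 1
  r1: exp(ΔT) + (0)·1 = 0 ⇒ exp(ΔT) = 0
Π_1 = t · ω

["1", "1", "0"]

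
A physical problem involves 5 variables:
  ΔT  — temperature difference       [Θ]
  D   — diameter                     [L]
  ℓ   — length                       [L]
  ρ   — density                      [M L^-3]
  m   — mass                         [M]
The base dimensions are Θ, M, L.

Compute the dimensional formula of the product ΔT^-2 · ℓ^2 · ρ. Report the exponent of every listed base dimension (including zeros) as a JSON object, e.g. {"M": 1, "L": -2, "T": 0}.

{"Θ": -2, "M": 1, "L": -1}

Exponent matrix [Θ,M,L] × [ΔT,D,ℓ,ρ,m]:
  Θ: [ 1  0  0  0  0]
  M: [ 0  0  0  1  1]
  L: [ 0  1  1 -3  0]
  [Θ]: (-2)·1+(2)·0+(1)·0 = -2
  [M]: (-2)·0+(2)·0+(1)·1 = 1
  [L]: (-2)·0+(2)·1+(1)·-3 = -1
⇒ Θ^-2 M L^-1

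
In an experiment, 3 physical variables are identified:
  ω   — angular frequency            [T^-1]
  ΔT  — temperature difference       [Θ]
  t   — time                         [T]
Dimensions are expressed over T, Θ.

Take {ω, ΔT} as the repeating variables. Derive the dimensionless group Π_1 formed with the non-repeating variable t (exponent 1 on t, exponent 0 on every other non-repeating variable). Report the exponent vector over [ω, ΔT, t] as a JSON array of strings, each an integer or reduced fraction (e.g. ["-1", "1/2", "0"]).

Write exponents as rows T,Θ / cols ω,ΔT,t:
  T: [-1  0  1]
  Θ: [ 0  1  0]
Row reduction gives pivot columns ω,ΔT; rank = 2
Pivot set = {ω,ΔT}, free = {t}
RREF:
  r0: [   1    0   -1]
  r1: [   0    1    0]
Fix exponent of t at 1; solve each RREF row for its pivot's exponent:
  r0: exp(ω) + (-1)·1 = 0 ⇒ exp(ω) = 1
  r1: exp(ΔT) + (0)·1 = 0 ⇒ exp(ΔT) = 0
Π_1 = ω · t

["1", "0", "1"]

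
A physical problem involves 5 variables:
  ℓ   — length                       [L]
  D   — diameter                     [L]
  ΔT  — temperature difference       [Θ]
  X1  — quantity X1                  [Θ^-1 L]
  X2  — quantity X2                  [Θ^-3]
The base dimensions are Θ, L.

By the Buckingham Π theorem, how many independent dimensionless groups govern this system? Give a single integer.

3

Exponent matrix [Θ,L] × [ℓ,D,ΔT,X1,X2]:
  Θ: [ 0  0  1 -1 -3]
  L: [ 1  1  0  1  0]
Row reduction gives pivot columns ℓ,ΔT; rank = 2
Π count = n − r = 5 − 2 = 3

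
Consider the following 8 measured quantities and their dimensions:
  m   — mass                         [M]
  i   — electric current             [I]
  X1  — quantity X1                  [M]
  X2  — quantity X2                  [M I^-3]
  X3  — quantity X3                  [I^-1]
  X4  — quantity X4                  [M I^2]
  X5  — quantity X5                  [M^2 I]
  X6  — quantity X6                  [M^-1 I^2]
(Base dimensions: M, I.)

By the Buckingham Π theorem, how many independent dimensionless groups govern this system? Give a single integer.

6

Exponent matrix [M,I] × [m,i,X1,X2,X3,X4,X5,X6]:
  M: [ 1  0  1  1  0  1  2 -1]
  I: [ 0  1  0 -3 -1  2  1  2]
RREF → pivots at {m,i} ⇒ r = 2
8 vars − rank 2 = 6 Π groups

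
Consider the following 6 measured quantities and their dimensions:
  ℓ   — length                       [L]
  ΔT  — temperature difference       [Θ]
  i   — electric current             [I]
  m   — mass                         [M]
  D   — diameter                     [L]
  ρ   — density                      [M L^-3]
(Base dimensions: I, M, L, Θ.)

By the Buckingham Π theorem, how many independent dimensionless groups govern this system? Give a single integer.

2

Exponent matrix [I,M,L,Θ] × [ℓ,ΔT,i,m,D,ρ]:
  I: [ 0  0  1  0  0  0]
  M: [ 0  0  0  1  0  1]
  L: [ 1  0  0  0  1 -3]
  Θ: [ 0  1  0  0  0  0]
RREF → pivots at {ℓ,ΔT,i,m} ⇒ r = 4
n=6, r=4 ⇒ 2 dimensionless groups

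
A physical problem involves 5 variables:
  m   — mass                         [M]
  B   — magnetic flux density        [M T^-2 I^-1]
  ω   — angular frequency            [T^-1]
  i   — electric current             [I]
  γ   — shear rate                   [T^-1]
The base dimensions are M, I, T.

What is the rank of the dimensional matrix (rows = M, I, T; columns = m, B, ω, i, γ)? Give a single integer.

3

Dimensional matrix (M×I×T by m×B×ω×i×γ):
  M: [ 1  1  0  0  0]
  I: [ 0 -1  0  1  0]
  T: [ 0 -2 -1  0 -1]
Row reduction gives pivot columns m,B,ω; rank = 3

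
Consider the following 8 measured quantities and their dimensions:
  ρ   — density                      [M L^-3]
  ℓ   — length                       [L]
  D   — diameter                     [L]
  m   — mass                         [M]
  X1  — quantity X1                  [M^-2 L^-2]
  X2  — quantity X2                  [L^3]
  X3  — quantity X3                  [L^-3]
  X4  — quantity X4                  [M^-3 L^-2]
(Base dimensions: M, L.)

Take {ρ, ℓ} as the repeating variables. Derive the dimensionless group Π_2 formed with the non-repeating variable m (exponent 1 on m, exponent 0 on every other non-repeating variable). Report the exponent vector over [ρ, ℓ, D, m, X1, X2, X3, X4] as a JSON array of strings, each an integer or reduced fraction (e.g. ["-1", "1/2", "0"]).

Write exponents as rows M,L / cols ρ,ℓ,D,m,X1,X2,X3,X4:
  M: [ 1  0  0  1 -2  0  0 -3]
  L: [-3  1  1  0 -2  3 -3 -2]
RREF → pivots at {ρ,ℓ} ⇒ r = 2
Repeat: ρ,ℓ; free: D,m,X1,X2,X3,X4
RREF:
  r0: [   1    0    0    1   -2    0    0   -3]
  r1: [   0    1    1    3   -8    3   -3  -11]
Fix exponent of m at 1, D at 0, X1 at 0, X2 at 0, X3 at 0, X4 at 0; solve each RREF row for its pivot's exponent:
  r0: exp(ρ) + (1)·1 = 0 ⇒ exp(ρ) = -1
  r1: exp(ℓ) + (3)·1 = 0 ⇒ exp(ℓ) = -3
Π_2 = ρ^-1 · ℓ^-3 · m

["-1", "-3", "0", "1", "0", "0", "0", "0"]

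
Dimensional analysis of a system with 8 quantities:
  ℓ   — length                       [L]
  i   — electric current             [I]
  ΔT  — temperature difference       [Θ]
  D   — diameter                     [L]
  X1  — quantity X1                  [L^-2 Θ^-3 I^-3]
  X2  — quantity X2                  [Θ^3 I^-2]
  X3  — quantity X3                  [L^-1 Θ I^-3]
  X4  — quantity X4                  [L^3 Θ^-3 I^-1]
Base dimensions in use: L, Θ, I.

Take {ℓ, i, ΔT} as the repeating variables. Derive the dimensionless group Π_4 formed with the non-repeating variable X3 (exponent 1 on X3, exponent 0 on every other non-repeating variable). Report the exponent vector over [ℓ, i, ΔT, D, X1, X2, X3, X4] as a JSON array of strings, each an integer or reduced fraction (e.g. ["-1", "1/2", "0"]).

["1", "3", "-1", "0", "0", "0", "1", "0"]

Dimensional matrix (L×Θ×I by ℓ×i×ΔT×D×X1×X2×X3×X4):
  L: [ 1  0  0  1 -2  0 -1  3]
  Θ: [ 0  0  1  0 -3  3  1 -3]
  I: [ 0  1  0  0 -3 -2 -3 -1]
Echelon form has 3 nonzero rows (pivots: ℓ,i,ΔT)
Repeat: ℓ,i,ΔT; free: D,X1,X2,X3,X4
RREF:
  r0: [   1    0    0    1   -2    0   -1    3]
  r1: [   0    1    0    0   -3   -2   -3   -1]
  r2: [   0    0    1    0   -3    3    1   -3]
Fix exponent of X3 at 1, D at 0, X1 at 0, X2 at 0, X4 at 0; solve each RREF row for its pivot's exponent:
  r0: exp(ℓ) + (-1)·1 = 0 ⇒ exp(ℓ) = 1
  r1: exp(i) + (-3)·1 = 0 ⇒ exp(i) = 3
  r2: exp(ΔT) + (1)·1 = 0 ⇒ exp(ΔT) = -1
Π_4 = ℓ · i^3 · ΔT^-1 · X3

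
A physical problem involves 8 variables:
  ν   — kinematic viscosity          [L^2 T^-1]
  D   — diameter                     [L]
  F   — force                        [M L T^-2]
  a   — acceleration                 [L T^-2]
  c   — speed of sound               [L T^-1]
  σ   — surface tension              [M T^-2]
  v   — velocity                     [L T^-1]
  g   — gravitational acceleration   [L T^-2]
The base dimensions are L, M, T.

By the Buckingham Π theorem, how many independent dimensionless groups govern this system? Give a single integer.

5

Dimensional matrix (L×M×T by ν×D×F×a×c×σ×v×g):
  L: [ 2  1  1  1  1  0  1  1]
  M: [ 0  0  1  0  0  1  0  0]
  T: [-1  0 -2 -2 -1 -2 -1 -2]
RREF → pivots at {ν,D,F} ⇒ r = 3
Π count = n − r = 8 − 3 = 5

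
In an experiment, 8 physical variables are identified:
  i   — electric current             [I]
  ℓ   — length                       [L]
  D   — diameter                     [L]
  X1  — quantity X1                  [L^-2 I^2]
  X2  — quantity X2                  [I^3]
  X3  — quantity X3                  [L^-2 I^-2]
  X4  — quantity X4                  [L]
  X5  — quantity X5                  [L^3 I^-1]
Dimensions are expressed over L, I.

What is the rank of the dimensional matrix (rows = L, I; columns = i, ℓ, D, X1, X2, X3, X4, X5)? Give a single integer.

2

Write exponents as rows L,I / cols i,ℓ,D,X1,X2,X3,X4,X5:
  L: [ 0  1  1 -2  0 -2  1  3]
  I: [ 1  0  0  2  3 -2  0 -1]
Echelon form has 2 nonzero rows (pivots: i,ℓ)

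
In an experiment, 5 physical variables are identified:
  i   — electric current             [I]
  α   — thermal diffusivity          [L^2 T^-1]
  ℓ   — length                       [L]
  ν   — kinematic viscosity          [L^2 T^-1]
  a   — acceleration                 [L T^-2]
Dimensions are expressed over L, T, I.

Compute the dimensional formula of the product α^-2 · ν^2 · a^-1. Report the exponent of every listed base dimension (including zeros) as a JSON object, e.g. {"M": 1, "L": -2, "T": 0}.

{"L": -1, "T": 2, "I": 0}

Dimensional matrix (L×T×I by i×α×ℓ×ν×a):
  L: [ 0  2  1  2  1]
  T: [ 0 -1  0 -1 -2]
  I: [ 1  0  0  0  0]
  [L]: (-2)·2+(2)·2+(-1)·1 = -1
  [T]: (-2)·-1+(2)·-1+(-1)·-2 = 2
  [I]: (-2)·0+(2)·0+(-1)·0 = 0
⇒ L^-1 T^2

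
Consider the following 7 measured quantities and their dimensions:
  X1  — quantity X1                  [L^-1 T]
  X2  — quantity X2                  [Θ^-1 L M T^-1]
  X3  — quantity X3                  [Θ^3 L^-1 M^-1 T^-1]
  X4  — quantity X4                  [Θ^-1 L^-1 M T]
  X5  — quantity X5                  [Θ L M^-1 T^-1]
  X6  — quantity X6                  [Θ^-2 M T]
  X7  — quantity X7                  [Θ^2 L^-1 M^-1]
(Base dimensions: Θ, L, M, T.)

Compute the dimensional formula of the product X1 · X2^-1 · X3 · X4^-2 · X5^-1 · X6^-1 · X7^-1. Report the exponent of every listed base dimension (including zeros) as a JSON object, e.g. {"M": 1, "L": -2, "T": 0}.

{"Θ": 5, "L": -1, "M": -3, "T": -1}

Dimensional matrix (Θ×L×M×T by X1×X2×X3×X4×X5×X6×X7):
  Θ: [ 0 -1  3 -1  1 -2  2]
  L: [-1  1 -1 -1  1  0 -1]
  M: [ 0  1 -1  1 -1  1 -1]
  T: [ 1 -1 -1  1 -1  1  0]
  [Θ]: (1)·0+(-1)·-1+(1)·3+(-2)·-1+(-1)·1+(-1)·-2+(-1)·2 = 5
  [L]: (1)·-1+(-1)·1+(1)·-1+(-2)·-1+(-1)·1+(-1)·0+(-1)·-1 = -1
  [M]: (1)·0+(-1)·1+(1)·-1+(-2)·1+(-1)·-1+(-1)·1+(-1)·-1 = -3
  [T]: (1)·1+(-1)·-1+(1)·-1+(-2)·1+(-1)·-1+(-1)·1+(-1)·0 = -1
⇒ Θ^5 L^-1 M^-3 T^-1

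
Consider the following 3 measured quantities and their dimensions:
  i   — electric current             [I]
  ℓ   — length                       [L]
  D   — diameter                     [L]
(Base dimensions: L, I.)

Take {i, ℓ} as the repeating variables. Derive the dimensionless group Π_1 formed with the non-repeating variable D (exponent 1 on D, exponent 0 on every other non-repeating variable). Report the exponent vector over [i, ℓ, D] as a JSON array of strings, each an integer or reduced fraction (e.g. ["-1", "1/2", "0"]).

Dimensional matrix (L×I by i×ℓ×D):
  L: [ 0  1  1]
  I: [ 1  0  0]
Row reduction gives pivot columns i,ℓ; rank = 2
Repeat: i,ℓ; free: D
RREF:
  r0: [   1    0    0]
  r1: [   0    1    1]
Fix exponent of D at 1; solve each RREF row for its pivot's exponent:
  r0: exp(i) + (0)·1 = 0 ⇒ exp(i) = 0
  r1: exp(ℓ) + (1)·1 = 0 ⇒ exp(ℓ) = -1
Π_1 = ℓ^-1 · D

["0", "-1", "1"]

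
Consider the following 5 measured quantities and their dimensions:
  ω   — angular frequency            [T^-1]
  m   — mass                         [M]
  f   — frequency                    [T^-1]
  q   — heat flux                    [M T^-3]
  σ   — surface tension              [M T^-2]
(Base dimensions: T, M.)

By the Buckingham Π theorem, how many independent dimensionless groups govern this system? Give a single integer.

Exponent matrix [T,M] × [ω,m,f,q,σ]:
  T: [-1  0 -1 -3 -2]
  M: [ 0  1  0  1  1]
Echelon form has 2 nonzero rows (pivots: ω,m)
Π count = n − r = 5 − 2 = 3

3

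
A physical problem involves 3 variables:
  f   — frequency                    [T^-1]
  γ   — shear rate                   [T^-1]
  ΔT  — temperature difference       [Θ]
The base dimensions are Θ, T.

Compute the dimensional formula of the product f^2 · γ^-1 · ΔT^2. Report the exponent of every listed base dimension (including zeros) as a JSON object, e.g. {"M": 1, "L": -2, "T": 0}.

Write exponents as rows Θ,T / cols f,γ,ΔT:
  Θ: [ 0  0  1]
  T: [-1 -1  0]
  [Θ]: (2)·0+(-1)·0+(2)·1 = 2
  [T]: (2)·-1+(-1)·-1+(2)·0 = -1
⇒ Θ^2 T^-1

{"Θ": 2, "T": -1}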